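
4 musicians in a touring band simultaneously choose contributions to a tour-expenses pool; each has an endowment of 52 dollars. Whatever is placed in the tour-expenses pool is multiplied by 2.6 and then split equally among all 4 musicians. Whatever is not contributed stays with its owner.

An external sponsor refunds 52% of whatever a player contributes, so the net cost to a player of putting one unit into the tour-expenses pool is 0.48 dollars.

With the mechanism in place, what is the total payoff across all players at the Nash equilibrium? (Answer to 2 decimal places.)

With the mechanism, a contributed unit returns (2.6/4) / 0.48 = 1.3542 per unit of net cost to the contributor — now above 1 — so contributing fully is weakly dominant for every player.
At the Nash equilibrium everyone contributes 52. Group total payoff = 4 × (52 × 0.52 + 2.6 × 52) = 648.96.

648.96 dollars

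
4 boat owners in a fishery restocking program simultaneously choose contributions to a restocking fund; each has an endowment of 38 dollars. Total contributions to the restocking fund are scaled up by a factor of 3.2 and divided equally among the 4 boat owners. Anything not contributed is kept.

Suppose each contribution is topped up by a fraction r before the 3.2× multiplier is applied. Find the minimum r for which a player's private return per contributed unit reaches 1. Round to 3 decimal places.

With matching at rate r, one contributed unit becomes (1 + r) in the restocking fund and returns 3.2 × (1 + r) / 4 to the contributor.
Setting this equal to 1: 1 + r = 4/3.2 = 1.2500.
So the minimum matching rate is r = 1.2500 − 1 = 0.250.

0.250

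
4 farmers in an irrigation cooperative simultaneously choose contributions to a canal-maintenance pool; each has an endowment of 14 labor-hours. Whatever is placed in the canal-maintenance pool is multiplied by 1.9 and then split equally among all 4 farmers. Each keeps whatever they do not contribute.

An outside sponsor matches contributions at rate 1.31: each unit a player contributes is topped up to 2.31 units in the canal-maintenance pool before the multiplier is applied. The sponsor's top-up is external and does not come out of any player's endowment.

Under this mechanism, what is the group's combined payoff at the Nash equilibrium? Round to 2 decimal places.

The effective private return per unit is now 1.9 × 2.31 / 4 = 1.0973 > 1, so every player's dominant strategy flips to full contribution.
At the Nash equilibrium everyone contributes 14. Group total payoff = 1.9 × 2.31 × 56 = 245.78.

245.78 labor-hours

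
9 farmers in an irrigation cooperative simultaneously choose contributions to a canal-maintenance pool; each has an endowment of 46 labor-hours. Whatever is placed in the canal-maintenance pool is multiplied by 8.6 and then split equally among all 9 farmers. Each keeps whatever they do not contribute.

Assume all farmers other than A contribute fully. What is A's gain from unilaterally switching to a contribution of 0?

2.04 labor-hours

Switching from a contribution of 46 to 0 lets A keep an extra 46 labor-hours, but lowers the canal-maintenance pool by 46, which costs A their own share of that drop: 8.6/9 × 46 = 43.96.
Net gain = 46 − 43.96 = 2.04. The private return per contributed unit (0.9556) is below 1, so free-riding is indeed the best response regardless of what the others do.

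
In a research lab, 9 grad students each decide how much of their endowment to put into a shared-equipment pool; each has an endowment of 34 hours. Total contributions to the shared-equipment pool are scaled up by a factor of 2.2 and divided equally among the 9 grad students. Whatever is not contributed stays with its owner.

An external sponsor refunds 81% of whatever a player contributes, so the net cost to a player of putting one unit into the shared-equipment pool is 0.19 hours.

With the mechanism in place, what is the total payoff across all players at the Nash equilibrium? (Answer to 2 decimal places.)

921.06 hours

Under the mechanism each unit contributed yields (2.2/9) / 0.19 = 1.2865 back to its contributor per unit of net cost, which exceeds 1, making full contribution the dominant choice for everyone.
So the Nash equilibrium is full contribution by all 9; the group earns 9 × (34 × 0.81 + 2.2 × 34) = 921.06.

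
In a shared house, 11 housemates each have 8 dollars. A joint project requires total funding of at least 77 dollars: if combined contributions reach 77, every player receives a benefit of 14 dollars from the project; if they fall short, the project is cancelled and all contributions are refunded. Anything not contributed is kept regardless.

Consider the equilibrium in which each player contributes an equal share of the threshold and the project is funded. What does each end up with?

15 dollars

Equal share of the threshold: 77/11 = 7.
At this profile no one gains by cutting their contribution: any cut drops the total below 77, the project is cancelled, contributions are refunded, and the deviator ends with 8, which is less than 8 − 7 + 14 = 15. Contributing more than 7 just wastes the excess. So contributing exactly 7 is a best response.
Each player's payoff: 8 − 7 + 14 = 15.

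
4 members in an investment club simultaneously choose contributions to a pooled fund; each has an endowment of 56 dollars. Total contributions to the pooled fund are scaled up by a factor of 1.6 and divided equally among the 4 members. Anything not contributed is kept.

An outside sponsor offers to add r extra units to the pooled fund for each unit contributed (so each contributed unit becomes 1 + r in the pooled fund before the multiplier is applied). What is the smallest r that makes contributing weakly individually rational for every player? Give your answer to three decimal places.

1.500

With matching at rate r, one contributed unit becomes (1 + r) in the pooled fund and returns 1.6 × (1 + r) / 4 to the contributor.
Setting this equal to 1: 1 + r = 4/1.6 = 2.5000.
So the minimum matching rate is r = 2.5000 − 1 = 1.500.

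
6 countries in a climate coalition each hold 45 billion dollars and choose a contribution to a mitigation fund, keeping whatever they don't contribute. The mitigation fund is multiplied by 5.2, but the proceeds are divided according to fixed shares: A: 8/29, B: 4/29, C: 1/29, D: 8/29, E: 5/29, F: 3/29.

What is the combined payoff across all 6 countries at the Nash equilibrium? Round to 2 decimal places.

A player with share s gets back 5.2·s per unit contributed, so full contribution is dominant for anyone with s > 1/5.2 = 0.1923 and zero contribution is dominant for anyone below.
A and D are above the threshold, contributing 45 each; the remaining 4 contribute 0. Total contributed: 90.
The mitigation fund pays out 5.2 × 90 = 468.00 in total (split across the unequal shares, but the aggregate is all that matters for the group sum).
The 4 free-riders keep 45 each, adding 180. Group total = 180 + 468.00 = 648.00.

648.00 billion dollars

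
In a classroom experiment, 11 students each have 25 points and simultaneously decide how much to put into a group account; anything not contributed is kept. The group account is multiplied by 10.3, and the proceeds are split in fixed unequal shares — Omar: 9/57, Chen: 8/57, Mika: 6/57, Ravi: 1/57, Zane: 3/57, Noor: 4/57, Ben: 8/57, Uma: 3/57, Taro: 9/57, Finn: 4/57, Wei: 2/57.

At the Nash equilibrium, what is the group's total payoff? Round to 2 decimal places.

For player j, contributing a unit is worthwhile iff 10.3 × (j's share) ≥ 1, i.e. iff j's share is at least 0.0971.
Omar, Chen, Mika, Ben and Taro are above the threshold, contributing 25 each; the remaining 6 contribute 0. Total contributed: 125.
The group account pays out 10.3 × 125 = 1287.50 in total (split across the unequal shares, but the aggregate is all that matters for the group sum).
The 6 free-riders keep 25 each, adding 150. Group total = 150 + 1287.50 = 1437.50.

1437.50 points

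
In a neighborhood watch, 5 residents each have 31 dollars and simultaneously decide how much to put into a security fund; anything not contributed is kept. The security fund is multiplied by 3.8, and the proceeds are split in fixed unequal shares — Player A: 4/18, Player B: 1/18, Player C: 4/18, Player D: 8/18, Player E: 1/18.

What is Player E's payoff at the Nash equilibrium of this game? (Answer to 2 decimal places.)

37.54 dollars

For player j, contributing a unit is worthwhile iff 3.8 × (j's share) ≥ 1, i.e. iff j's share is at least 0.2632.
Player D alone (share 8/18) is above the threshold, contributing 31; the remaining 4 contribute 0. Total contributed: 31.
Player E keeps 31 and receives 3.8 × 31 × 1/18 = 6.54 from the security fund, for a payoff of 37.54.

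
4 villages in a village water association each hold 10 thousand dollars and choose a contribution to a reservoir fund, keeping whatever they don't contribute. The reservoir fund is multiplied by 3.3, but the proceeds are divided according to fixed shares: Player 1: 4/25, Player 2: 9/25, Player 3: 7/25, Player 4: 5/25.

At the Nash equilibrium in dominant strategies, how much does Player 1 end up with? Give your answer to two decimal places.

For player j, contributing a unit is worthwhile iff 3.3 × (j's share) ≥ 1, i.e. iff j's share is at least 0.3030.
The only share above 0.3030 is Player 2's 9/25, contributing 10; the remaining 3 contribute 0. Total contributed: 10.
Player 1 keeps 10 and receives 3.3 × 10 × 4/25 = 5.28 from the reservoir fund, for a payoff of 15.28.

15.28 thousand dollars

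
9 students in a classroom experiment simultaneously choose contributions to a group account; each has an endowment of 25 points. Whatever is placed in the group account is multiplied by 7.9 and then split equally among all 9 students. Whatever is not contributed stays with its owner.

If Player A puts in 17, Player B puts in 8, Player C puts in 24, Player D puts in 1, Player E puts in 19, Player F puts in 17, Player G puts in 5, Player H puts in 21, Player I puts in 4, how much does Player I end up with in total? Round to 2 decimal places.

122.82 points

Total contributed: 17 + 8 + 24 + 1 + 19 + 17 + 5 + 21 + 4 = 116.
Each receives 7.9 × 116 / 9 = 101.82 from the group account.
Player I keeps 25 − 4 = 21, so Player I's payoff is 21 + 101.82 = 122.82.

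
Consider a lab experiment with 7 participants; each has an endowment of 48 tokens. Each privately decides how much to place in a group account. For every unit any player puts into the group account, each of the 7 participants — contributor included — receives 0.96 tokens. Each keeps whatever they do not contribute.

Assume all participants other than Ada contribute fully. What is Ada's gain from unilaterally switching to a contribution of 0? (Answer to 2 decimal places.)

1.92 tokens

Switching from a contribution of 48 to 0 lets Ada keep an extra 48 tokens, but lowers the group account by 48, which costs Ada their own share of that drop: 0.96 × 48 = 46.08.
Net gain = 48 − 46.08 = 1.92. The private return per contributed unit (0.96) is below 1, so free-riding is indeed the best response regardless of what the others do.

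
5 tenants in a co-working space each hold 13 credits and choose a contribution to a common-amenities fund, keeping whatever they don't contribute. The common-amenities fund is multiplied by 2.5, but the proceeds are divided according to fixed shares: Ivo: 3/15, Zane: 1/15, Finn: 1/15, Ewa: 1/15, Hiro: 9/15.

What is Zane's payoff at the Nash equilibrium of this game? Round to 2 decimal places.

Player j's private return per contributed unit is 2.5 × (j's share). Contributing is weakly dominant for j when that share is at least 1/2.5 = 0.4000, and contributing 0 is dominant otherwise.
Only Hiro (9/15) clears that bar, contributing 13; the remaining 4 contribute 0. Total contributed: 13.
Zane keeps 13 and receives 2.5 × 13 × 1/15 = 2.17 from the common-amenities fund, for a payoff of 15.17.

15.17 credits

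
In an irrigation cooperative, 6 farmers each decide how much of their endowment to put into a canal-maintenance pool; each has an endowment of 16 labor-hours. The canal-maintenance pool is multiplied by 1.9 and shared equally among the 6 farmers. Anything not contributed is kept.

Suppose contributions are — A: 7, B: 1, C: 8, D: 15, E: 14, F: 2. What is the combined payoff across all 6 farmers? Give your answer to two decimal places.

138.30 labor-hours

Total contributed: 7 + 1 + 8 + 15 + 14 + 2 = 47; total kept: 6 × 16 − 47 = 49.
The canal-maintenance pool pays out 1.9 × 47 = 89.30 in aggregate.
Group total = 49 + 89.30 = 138.30.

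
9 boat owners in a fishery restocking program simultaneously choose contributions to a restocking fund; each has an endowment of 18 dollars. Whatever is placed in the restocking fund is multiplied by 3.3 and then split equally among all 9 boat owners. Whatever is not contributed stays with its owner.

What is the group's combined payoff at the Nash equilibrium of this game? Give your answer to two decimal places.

162.00 dollars

Each contributed unit returns 3.3/9 = 0.3667 to its contributor — below 1 — so contributing 0 is dominant for every player. At the Nash equilibrium everyone keeps their 18, and the group total is 9 × 18 = 162.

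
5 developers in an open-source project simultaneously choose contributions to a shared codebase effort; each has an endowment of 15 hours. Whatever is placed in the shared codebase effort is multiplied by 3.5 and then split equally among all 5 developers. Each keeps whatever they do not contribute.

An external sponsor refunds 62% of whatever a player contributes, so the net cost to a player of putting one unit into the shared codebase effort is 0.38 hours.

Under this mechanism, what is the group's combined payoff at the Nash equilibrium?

With the mechanism, a contributed unit returns (3.5/5) / 0.38 = 1.8421 per unit of net cost to the contributor — now above 1 — so contributing fully is weakly dominant for every player.
So the Nash equilibrium is full contribution by all 5; the group earns 5 × (15 × 0.62 + 3.5 × 15) = 309.00.

309.00 hours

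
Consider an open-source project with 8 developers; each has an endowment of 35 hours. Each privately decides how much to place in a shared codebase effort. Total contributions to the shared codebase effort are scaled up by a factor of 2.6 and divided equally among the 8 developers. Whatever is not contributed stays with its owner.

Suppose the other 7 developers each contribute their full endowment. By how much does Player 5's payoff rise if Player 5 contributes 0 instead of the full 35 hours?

23.63 hours

Switching from a contribution of 35 to 0 lets Player 5 keep an extra 35 hours, but lowers the shared codebase effort by 35, which costs Player 5 their own share of that drop: 2.6/8 × 35 = 11.37.
Net gain = 35 − 11.37 = 23.63. The private return per contributed unit (0.3250) is below 1, so free-riding is indeed the best response regardless of what the others do.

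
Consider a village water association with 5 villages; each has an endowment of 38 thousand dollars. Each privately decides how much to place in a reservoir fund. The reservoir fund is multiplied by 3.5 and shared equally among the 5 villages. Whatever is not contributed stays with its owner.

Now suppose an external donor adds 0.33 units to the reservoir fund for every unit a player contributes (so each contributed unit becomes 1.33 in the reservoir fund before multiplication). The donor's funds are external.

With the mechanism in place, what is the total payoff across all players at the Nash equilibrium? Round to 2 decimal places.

190.00 thousand dollars

Even with the mechanism, each unit contributed returns only 3.5 × 1.33 / 5 = 0.9310 per unit of net cost, so contributing nothing is still dominant.
Everyone keeps their endowment and the group total is 5 × 38 = 190.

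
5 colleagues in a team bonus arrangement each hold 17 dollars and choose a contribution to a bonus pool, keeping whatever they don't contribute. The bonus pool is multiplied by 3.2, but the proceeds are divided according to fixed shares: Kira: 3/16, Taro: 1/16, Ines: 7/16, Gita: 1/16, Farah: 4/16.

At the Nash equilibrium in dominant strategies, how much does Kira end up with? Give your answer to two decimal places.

27.20 dollars

Each unit j contributes comes back to j as 3.2 × (j's share), so j prefers to contribute only if that share exceeds 1/3.2 = 0.3125; otherwise keeping the unit dominates.
Ines alone (share 7/16) is above the threshold, contributing 17; the remaining 4 contribute 0. Total contributed: 17.
Kira keeps 17 and receives 3.2 × 17 × 3/16 = 10.20 from the bonus pool, for a payoff of 27.20.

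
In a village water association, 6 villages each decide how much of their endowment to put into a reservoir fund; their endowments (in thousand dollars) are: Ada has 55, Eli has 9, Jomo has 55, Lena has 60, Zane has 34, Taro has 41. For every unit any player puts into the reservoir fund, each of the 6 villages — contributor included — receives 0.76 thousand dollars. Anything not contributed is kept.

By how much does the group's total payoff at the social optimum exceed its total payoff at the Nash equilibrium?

The private return per contributed unit is 0.76 < 1 for everyone, so the Nash equilibrium is zero contribution and the group total is Σ E_j = 55 + 9 + 55 + 60 + 34 + 41 = 254.
Each contributed unit returns 4.560 to the group, so the social optimum is full contribution by everyone: group total = 4.560 × 254 = 1158.24.
Efficiency loss = (4.560 − 1) × 254 = 904.24.

904.24 thousand dollars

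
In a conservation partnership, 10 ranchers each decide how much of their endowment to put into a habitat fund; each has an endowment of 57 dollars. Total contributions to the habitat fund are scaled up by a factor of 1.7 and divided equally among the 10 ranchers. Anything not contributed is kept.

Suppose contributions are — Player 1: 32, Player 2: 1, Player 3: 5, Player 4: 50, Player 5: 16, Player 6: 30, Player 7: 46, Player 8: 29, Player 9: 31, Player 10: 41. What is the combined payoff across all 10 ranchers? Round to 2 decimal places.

Total contributed: 32 + 1 + 5 + 50 + 16 + 30 + 46 + 29 + 31 + 41 = 281; total kept: 10 × 57 − 281 = 289.
The habitat fund pays out 1.7 × 281 = 477.70 in aggregate.
Group total = 289 + 477.70 = 766.70.

766.70 dollars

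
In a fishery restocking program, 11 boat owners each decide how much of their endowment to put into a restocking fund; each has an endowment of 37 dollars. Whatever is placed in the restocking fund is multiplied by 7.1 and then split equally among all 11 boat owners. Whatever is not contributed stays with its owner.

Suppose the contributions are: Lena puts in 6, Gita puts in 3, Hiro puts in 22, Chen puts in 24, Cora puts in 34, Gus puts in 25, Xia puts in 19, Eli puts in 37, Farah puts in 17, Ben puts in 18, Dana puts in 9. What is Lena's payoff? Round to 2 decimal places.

169.13 dollars

Total contributed: 6 + 3 + 22 + 24 + 34 + 25 + 19 + 37 + 17 + 18 + 9 = 214.
Each receives 7.1 × 214 / 11 = 138.13 from the restocking fund.
Lena keeps 37 − 6 = 31, so Lena's payoff is 31 + 138.13 = 169.13.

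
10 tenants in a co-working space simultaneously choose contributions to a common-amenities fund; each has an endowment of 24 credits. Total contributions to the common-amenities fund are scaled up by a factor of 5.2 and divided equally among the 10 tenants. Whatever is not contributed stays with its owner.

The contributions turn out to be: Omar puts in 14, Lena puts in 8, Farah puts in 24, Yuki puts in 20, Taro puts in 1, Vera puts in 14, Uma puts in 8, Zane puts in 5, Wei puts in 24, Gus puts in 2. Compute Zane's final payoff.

81.40 credits

Total contributed: 14 + 8 + 24 + 20 + 1 + 14 + 8 + 5 + 24 + 2 = 120.
Each receives 5.2 × 120 / 10 = 62.40 from the common-amenities fund.
Zane keeps 24 − 5 = 19, so Zane's payoff is 19 + 62.40 = 81.40.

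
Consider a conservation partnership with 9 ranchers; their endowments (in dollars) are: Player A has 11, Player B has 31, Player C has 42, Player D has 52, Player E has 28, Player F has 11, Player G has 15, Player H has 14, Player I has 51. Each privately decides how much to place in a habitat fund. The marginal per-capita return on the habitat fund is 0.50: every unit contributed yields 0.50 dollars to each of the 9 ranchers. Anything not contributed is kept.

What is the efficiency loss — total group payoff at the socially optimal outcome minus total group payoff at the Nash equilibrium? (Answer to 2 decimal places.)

The private return per contributed unit is 0.50 < 1 for everyone, so the Nash equilibrium is zero contribution and the group total is Σ E_j = 11 + 31 + 42 + 52 + 28 + 11 + 15 + 14 + 51 = 255.
Each contributed unit returns 4.500 to the group, so the social optimum is full contribution by everyone: group total = 4.500 × 255 = 1147.50.
Efficiency loss = (4.500 − 1) × 255 = 892.50.

892.50 dollars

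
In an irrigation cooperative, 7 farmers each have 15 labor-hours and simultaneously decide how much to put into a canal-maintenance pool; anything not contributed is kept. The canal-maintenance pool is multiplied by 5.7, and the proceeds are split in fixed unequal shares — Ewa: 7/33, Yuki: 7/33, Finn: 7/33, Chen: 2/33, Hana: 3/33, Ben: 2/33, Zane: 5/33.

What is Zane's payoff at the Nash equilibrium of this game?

A player with share s gets back 5.7·s per unit contributed, so full contribution is dominant for anyone with s > 1/5.7 = 0.1754 and zero contribution is dominant for anyone below.
The shares above 0.1754 belong to Ewa, Yuki and Finn, contributing 15 each; the remaining 4 contribute 0. Total contributed: 45.
Zane keeps 15 and receives 5.7 × 45 × 5/33 = 38.86 from the canal-maintenance pool, for a payoff of 53.86.

53.86 labor-hours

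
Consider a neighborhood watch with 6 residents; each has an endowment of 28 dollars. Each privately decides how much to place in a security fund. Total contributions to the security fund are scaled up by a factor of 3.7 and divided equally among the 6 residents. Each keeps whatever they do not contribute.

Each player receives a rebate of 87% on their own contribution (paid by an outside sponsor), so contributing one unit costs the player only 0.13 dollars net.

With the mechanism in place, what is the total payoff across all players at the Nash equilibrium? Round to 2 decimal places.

767.76 dollars

With the mechanism, a contributed unit returns (3.7/6) / 0.13 = 4.7436 per unit of net cost to the contributor — now above 1 — so contributing fully is weakly dominant for every player.
So the Nash equilibrium is full contribution by all 6; the group earns 6 × (28 × 0.87 + 3.7 × 28) = 767.76.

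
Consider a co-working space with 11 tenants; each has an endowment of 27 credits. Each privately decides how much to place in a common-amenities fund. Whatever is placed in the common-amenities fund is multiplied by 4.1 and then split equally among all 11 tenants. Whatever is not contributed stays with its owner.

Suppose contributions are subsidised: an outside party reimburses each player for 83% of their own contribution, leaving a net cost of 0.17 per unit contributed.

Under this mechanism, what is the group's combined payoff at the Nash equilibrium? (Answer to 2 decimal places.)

The effective private return per unit is now (4.1/11) / 0.17 = 2.1925 > 1, so every player's dominant strategy flips to full contribution.
At the Nash equilibrium everyone contributes 27. Group total payoff = 11 × (27 × 0.83 + 4.1 × 27) = 1464.21.

1464.21 credits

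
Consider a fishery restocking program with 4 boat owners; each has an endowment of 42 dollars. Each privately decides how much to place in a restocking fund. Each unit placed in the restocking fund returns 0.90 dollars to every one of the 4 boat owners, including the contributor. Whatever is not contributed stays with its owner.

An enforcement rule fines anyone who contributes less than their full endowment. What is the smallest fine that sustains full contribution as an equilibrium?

4.20 dollars

Given the others contribute fully, the best deviation is to contribute 0 (any partial contribution still incurs the fine and gives up units whose private return 0.90 is below 1).
Deviating from 42 to 0 saves 42 dollars but forfeits the deviator's share of the drop in the restocking fund: 0.90 × 42 = 37.80.
So the deviation gain is 42 − 37.80 = 4.20, and the fine must be at least 4.20 dollars to wipe it out.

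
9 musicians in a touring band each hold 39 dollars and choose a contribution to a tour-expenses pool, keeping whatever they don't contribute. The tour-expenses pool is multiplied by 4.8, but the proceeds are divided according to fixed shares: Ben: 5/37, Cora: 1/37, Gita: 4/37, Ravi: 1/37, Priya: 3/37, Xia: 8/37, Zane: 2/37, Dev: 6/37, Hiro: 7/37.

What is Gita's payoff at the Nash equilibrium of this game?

Each unit j contributes comes back to j as 4.8 × (j's share), so j prefers to contribute only if that share exceeds 1/4.8 = 0.2083; otherwise keeping the unit dominates.
Only Xia (8/37) clears that bar, contributing 39; the remaining 8 contribute 0. Total contributed: 39.
Gita keeps 39 and receives 4.8 × 39 × 4/37 = 20.24 from the tour-expenses pool, for a payoff of 59.24.

59.24 dollars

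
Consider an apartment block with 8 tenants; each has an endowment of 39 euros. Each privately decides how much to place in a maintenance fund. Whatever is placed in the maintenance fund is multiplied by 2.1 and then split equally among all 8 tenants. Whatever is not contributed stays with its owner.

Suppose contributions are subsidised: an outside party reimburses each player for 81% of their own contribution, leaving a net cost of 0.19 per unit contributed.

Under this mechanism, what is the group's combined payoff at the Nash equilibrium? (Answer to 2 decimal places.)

907.92 euros

The effective private return per unit is now (2.1/8) / 0.19 = 1.3816 > 1, so every player's dominant strategy flips to full contribution.
So the Nash equilibrium is full contribution by all 8; the group earns 8 × (39 × 0.81 + 2.1 × 39) = 907.92.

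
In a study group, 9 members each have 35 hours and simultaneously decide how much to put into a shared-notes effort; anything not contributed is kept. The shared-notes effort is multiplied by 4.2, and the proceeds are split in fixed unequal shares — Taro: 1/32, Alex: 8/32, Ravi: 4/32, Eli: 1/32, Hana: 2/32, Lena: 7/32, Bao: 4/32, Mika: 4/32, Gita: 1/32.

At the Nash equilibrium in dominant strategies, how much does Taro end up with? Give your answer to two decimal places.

For player j, contributing a unit is worthwhile iff 4.2 × (j's share) ≥ 1, i.e. iff j's share is at least 0.2381.
The only share above 0.2381 is Alex's 8/32, contributing 35; the remaining 8 contribute 0. Total contributed: 35.
Taro keeps 35 and receives 4.2 × 35 × 1/32 = 4.59 from the shared-notes effort, for a payoff of 39.59.

39.59 hours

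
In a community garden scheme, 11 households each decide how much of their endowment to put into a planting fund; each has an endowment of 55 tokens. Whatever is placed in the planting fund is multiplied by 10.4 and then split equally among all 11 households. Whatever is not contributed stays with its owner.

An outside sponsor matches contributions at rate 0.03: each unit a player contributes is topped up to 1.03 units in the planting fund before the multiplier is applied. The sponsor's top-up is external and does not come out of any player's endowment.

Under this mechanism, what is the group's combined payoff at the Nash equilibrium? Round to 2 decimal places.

Even with the mechanism, each unit contributed returns only 10.4 × 1.03 / 11 = 0.9738 per unit of net cost, so contributing nothing is still dominant.
Everyone keeps their endowment and the group total is 11 × 55 = 605.

605.00 tokens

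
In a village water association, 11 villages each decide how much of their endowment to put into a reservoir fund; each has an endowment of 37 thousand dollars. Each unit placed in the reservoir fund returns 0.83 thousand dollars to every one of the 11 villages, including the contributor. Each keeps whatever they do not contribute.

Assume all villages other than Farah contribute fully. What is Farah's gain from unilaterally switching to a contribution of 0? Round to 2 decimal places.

6.29 thousand dollars

Switching from a contribution of 37 to 0 lets Farah keep an extra 37 thousand dollars, but lowers the reservoir fund by 37, which costs Farah their own share of that drop: 0.83 × 37 = 30.71.
Net gain = 37 − 30.71 = 6.29. The private return per contributed unit (0.83) is below 1, so free-riding is indeed the best response regardless of what the others do.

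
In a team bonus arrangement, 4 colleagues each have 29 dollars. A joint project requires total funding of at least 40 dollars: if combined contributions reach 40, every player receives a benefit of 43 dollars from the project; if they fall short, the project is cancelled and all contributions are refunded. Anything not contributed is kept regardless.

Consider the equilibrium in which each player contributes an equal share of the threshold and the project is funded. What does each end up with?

Equal share of the threshold: 40/4 = 10.
At this profile no one gains by cutting their contribution: any cut drops the total below 40, the project is cancelled, contributions are refunded, and the deviator ends with 29, which is less than 29 − 10 + 43 = 62. Contributing more than 10 just wastes the excess. So contributing exactly 10 is a best response.
Each player's payoff: 29 − 10 + 43 = 62.

62 dollars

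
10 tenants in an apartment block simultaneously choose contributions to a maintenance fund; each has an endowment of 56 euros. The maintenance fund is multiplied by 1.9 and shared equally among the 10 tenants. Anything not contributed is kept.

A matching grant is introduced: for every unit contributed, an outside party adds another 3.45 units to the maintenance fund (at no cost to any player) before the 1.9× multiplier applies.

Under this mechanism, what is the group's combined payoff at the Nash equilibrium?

560.00 euros

The effective private return is 1.9 × 4.45 / 10 = 0.8455, which is still under 1, so the mechanism doesn't change anyone's dominant strategy: zero contribution.
At the Nash equilibrium no one contributes; group total payoff = 10 × 56 = 560.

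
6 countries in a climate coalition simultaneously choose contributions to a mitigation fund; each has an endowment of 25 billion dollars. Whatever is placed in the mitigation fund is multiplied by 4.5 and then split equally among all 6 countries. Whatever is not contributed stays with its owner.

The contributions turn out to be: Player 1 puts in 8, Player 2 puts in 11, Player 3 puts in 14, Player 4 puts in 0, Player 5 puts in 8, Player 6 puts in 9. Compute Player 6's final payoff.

Total contributed: 8 + 11 + 14 + 0 + 8 + 9 = 50.
Each receives 4.5 × 50 / 6 = 37.50 from the mitigation fund.
Player 6 keeps 25 − 9 = 16, so Player 6's payoff is 16 + 37.50 = 53.50.

53.50 billion dollars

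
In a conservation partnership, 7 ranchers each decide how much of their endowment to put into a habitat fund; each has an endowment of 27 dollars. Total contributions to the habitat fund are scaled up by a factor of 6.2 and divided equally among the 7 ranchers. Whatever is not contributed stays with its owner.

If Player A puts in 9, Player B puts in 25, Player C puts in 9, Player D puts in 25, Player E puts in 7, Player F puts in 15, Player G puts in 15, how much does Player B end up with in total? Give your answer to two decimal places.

Total contributed: 9 + 25 + 9 + 25 + 7 + 15 + 15 = 105.
Each receives 6.2 × 105 / 7 = 93.00 from the habitat fund.
Player B keeps 27 − 25 = 2, so Player B's payoff is 2 + 93.00 = 95.00.

95.00 dollars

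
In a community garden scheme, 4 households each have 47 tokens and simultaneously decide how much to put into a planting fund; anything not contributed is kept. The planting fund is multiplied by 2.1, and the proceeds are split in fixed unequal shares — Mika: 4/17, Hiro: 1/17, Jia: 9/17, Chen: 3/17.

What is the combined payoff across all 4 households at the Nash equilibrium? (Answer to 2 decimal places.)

Each unit j contributes comes back to j as 2.1 × (j's share), so j prefers to contribute only if that share exceeds 1/2.1 = 0.4762; otherwise keeping the unit dominates.
Only Jia (9/17) clears that bar, contributing 47; the remaining 3 contribute 0. Total contributed: 47.
The planting fund pays out 2.1 × 47 = 98.70 in total (split across the unequal shares, but the aggregate is all that matters for the group sum).
The 3 free-riders keep 47 each, adding 141. Group total = 141 + 98.70 = 239.70.

239.70 tokens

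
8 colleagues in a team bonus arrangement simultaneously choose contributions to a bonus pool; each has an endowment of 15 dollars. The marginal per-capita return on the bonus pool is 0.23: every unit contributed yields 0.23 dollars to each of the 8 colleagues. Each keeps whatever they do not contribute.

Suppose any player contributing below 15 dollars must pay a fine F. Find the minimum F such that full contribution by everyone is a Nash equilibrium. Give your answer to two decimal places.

11.55 dollars

Given the others contribute fully, the best deviation is to contribute 0 (any partial contribution still incurs the fine and gives up units whose private return 0.23 is below 1).
Deviating from 15 to 0 saves 15 dollars but forfeits the deviator's share of the drop in the bonus pool: 0.23 × 15 = 3.45.
So the deviation gain is 15 − 3.45 = 11.55, and the fine must be at least 11.55 dollars to wipe it out.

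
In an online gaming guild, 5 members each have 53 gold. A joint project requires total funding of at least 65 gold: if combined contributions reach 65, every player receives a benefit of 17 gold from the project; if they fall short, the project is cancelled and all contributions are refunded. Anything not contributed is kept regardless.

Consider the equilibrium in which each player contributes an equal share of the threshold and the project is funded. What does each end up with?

57 gold

Equal share of the threshold: 65/5 = 13.
At this profile no one gains by cutting their contribution: any cut drops the total below 65, the project is cancelled, contributions are refunded, and the deviator ends with 53, which is less than 53 − 13 + 17 = 57. Contributing more than 13 just wastes the excess. So contributing exactly 13 is a best response.
Each player's payoff: 53 − 13 + 17 = 57.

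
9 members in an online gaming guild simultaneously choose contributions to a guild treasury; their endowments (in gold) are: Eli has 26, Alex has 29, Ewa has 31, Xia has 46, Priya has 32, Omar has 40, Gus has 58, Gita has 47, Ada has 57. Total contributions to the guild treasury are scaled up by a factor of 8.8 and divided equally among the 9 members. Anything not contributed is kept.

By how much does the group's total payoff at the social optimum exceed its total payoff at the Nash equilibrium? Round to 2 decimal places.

2854.80 gold

The private return per contributed unit is 8.8/9 = 0.9778 < 1 for every player regardless of endowment, so the Nash equilibrium is zero contribution and the group total is Σ E_j = 26 + 29 + 31 + 46 + 32 + 40 + 58 + 47 + 57 = 366.
Each contributed unit returns 8.800 to the group, so the social optimum is full contribution by everyone: group total = 8.800 × 366 = 3220.80.
Efficiency loss = (8.800 − 1) × 366 = 2854.80.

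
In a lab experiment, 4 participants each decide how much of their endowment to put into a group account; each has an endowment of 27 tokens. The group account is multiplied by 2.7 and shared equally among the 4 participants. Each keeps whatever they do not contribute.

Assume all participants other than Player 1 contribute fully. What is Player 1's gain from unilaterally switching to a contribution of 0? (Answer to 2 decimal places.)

8.78 tokens

Switching from a contribution of 27 to 0 lets Player 1 keep an extra 27 tokens, but lowers the group account by 27, which costs Player 1 their own share of that drop: 2.7/4 × 27 = 18.22.
Net gain = 27 − 18.22 = 8.78. The private return per contributed unit (0.6750) is below 1, so free-riding is indeed the best response regardless of what the others do.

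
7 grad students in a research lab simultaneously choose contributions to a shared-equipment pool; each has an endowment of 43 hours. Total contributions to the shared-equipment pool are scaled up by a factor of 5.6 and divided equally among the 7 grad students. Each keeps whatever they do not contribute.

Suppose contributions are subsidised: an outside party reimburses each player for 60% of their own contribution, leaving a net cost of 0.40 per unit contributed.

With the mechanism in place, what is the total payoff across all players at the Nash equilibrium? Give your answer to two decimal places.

1866.20 hours

The effective private return per unit is now (5.6/7) / 0.40 = 2.0000 > 1, so every player's dominant strategy flips to full contribution.
So the Nash equilibrium is full contribution by all 7; the group earns 7 × (43 × 0.60 + 5.6 × 43) = 1866.20.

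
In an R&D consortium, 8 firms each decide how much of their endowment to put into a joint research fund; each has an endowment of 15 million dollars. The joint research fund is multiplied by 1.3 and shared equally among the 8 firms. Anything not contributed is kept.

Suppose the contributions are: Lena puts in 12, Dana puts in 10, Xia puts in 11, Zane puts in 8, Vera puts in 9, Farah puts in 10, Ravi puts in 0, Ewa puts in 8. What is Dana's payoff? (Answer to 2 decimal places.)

16.05 million dollars

Total contributed: 12 + 10 + 11 + 8 + 9 + 10 + 0 + 8 = 68.
Each receives 1.3 × 68 / 8 = 11.05 from the joint research fund.
Dana keeps 15 − 10 = 5, so Dana's payoff is 5 + 11.05 = 16.05.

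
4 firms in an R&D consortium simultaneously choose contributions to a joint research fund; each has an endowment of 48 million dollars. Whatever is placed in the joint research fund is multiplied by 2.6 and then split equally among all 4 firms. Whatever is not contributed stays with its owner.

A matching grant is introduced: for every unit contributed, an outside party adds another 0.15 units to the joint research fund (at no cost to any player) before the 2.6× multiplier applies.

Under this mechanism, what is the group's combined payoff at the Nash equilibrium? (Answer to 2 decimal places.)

192.00 million dollars

Even with the mechanism, each unit contributed returns only 2.6 × 1.15 / 4 = 0.7475 per unit of net cost, so contributing nothing is still dominant.
Everyone keeps their endowment and the group total is 4 × 48 = 192.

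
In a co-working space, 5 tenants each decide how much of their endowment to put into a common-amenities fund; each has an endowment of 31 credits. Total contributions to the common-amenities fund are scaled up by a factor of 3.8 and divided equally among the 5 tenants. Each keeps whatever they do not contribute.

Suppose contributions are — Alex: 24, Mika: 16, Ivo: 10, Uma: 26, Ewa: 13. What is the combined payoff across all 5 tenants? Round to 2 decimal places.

404.20 credits

Total contributed: 24 + 16 + 10 + 26 + 13 = 89; total kept: 5 × 31 − 89 = 66.
The common-amenities fund pays out 3.8 × 89 = 338.20 in aggregate.
Group total = 66 + 338.20 = 404.20.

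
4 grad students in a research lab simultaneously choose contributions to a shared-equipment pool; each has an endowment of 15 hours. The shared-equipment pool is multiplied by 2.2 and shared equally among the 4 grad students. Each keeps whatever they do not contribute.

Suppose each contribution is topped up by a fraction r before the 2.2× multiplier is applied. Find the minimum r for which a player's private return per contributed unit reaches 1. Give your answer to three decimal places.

0.818

With matching at rate r, one contributed unit becomes (1 + r) in the shared-equipment pool and returns 2.2 × (1 + r) / 4 to the contributor.
Setting this equal to 1: 1 + r = 4/2.2 = 1.8182.
So the minimum matching rate is r = 1.8182 − 1 = 0.818.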